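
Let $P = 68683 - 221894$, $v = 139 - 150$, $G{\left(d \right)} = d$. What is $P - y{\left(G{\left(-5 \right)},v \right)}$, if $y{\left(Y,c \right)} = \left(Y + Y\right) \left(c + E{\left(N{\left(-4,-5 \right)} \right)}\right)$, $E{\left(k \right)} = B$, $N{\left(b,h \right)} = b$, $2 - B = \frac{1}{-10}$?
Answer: $-153300$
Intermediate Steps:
$B = \frac{21}{10}$ ($B = 2 - \frac{1}{-10} = 2 - - \frac{1}{10} = 2 + \frac{1}{10} = \frac{21}{10} \approx 2.1$)
$v = -11$
$E{\left(k \right)} = \frac{21}{10}$
$P = -153211$
$y{\left(Y,c \right)} = 2 Y \left(\frac{21}{10} + c\right)$ ($y{\left(Y,c \right)} = \left(Y + Y\right) \left(c + \frac{21}{10}\right) = 2 Y \left(\frac{21}{10} + c\right)$)
$P - y{\left(G{\left(-5 \right)},v \right)} = -153211 - \frac{1}{5} \left(-5\right) \left(21 + 10 \left(-11\right)\right) = -153211 - \frac{1}{5} \left(-5\right) \left(21 - 110\right) = -153211 - \frac{1}{5} \left(-5\right) \left(-89\right) = -153211 - 89 = -153300$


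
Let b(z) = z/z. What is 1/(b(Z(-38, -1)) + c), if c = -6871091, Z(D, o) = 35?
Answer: -1/6871090 ≈ -1.4554e-7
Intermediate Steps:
b(z) = 1
1/(b(Z(-38, -1)) + c) = 1/(1 - 6871091) = 1/(-6871090) = -1/6871090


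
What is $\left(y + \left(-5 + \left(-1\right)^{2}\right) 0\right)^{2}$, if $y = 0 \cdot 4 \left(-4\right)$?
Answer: $0$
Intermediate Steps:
$y = 0$ ($y = 0 \left(-4\right) = 0$)
$\left(y + \left(-5 + \left(-1\right)^{2}\right) 0\right)^{2} = \left(0 + \left(-5 + \left(-1\right)^{2}\right) 0\right)^{2} = \left(0 + \left(-5 + 1\right) 0\right)^{2} = \left(0 - 0\right)^{2} = \left(0 + 0\right)^{2} = 0^{2} = 0$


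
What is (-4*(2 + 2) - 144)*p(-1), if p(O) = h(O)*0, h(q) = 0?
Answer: 0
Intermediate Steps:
p(O) = 0 (p(O) = 0*0 = 0)
(-4*(2 + 2) - 144)*p(-1) = (-4*(2 + 2) - 144)*0 = (-4*4 - 144)*0 = (-16 - 144)*0 = -160*0 = 0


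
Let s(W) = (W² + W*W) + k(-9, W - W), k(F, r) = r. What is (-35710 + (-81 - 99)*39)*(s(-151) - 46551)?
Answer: 40550770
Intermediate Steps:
s(W) = 2*W² (s(W) = (W² + W*W) + (W - W) = (W² + W²) + 0 = 2*W² + 0 = 2*W²)
(-35710 + (-81 - 99)*39)*(s(-151) - 46551) = (-35710 + (-81 - 99)*39)*(2*(-151)² - 46551) = (-35710 - 180*39)*(2*22801 - 46551) = (-35710 - 7020)*(45602 - 46551) = -42730*(-949) = 40550770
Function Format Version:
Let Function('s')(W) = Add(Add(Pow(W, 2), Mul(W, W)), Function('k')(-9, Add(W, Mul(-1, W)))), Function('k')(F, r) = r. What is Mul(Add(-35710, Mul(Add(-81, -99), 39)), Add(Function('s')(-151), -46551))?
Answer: 40550770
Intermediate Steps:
Function('s')(W) = Mul(2, Pow(W, 2)) (Function('s')(W) = Add(Add(Pow(W, 2), Mul(W, W)), Add(W, Mul(-1, W))) = Add(Add(Pow(W, 2), Pow(W, 2)), 0) = Add(Mul(2, Pow(W, 2)), 0) = Mul(2, Pow(W, 2)))
Mul(Add(-35710, Mul(Add(-81, -99), 39)), Add(Function('s')(-151), -46551)) = Mul(Add(-35710, Mul(Add(-81, -99), 39)), Add(Mul(2, Pow(-151, 2)), -46551)) = Mul(Add(-35710, Mul(-180, 39)), Add(Mul(2, 22801), -46551)) = Mul(Add(-35710, -7020), Add(45602, -46551)) = Mul(-42730, -949) = 40550770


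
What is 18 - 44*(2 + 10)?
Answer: -510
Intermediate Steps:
18 - 44*(2 + 10) = 18 - 44*12 = 18 - 528 = -510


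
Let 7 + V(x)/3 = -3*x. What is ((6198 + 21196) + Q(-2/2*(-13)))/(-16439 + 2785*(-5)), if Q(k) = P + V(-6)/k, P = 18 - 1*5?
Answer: -89081/98683 ≈ -0.90270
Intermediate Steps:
V(x) = -21 - 9*x (V(x) = -21 + 3*(-3*x) = -21 - 9*x)
P = 13 (P = 18 - 5 = 13)
Q(k) = 13 + 33/k (Q(k) = 13 + (-21 - 9*(-6))/k = 13 + (-21 + 54)/k = 13 + 33/k)
((6198 + 21196) + Q(-2/2*(-13)))/(-16439 + 2785*(-5)) = ((6198 + 21196) + (13 + 33/((-2/2*(-13)))))/(-16439 + 2785*(-5)) = (27394 + (13 + 33/((-2*½*(-13)))))/(-16439 - 13925) = (27394 + (13 + 33/((-1*(-13)))))/(-30364) = (27394 + (13 + 33/13))*(-1/30364) = (27394 + 202/13)*(-1/30364) = (356324/13)*(-1/30364) = -89081/98683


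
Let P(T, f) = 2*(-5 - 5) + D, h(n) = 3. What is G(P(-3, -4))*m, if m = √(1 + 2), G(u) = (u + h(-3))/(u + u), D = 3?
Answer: 7*√3/17 ≈ 0.71320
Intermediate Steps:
P(T, f) = -17 (P(T, f) = 2*(-5 - 5) + 3 = 2*(-10) + 3 = -20 + 3 = -17)
G(u) = (3 + u)/(2*u) (G(u) = (u + 3)/(u + u) = (3 + u)/((2*u)) = (3 + u)*(1/(2*u)) = (3 + u)/(2*u))
m = √3 ≈ 1.7320
G(P(-3, -4))*m = ((½)*(3 - 17)/(-17))*√3 = ((½)*(-1/17)*(-14))*√3 = 7*√3/17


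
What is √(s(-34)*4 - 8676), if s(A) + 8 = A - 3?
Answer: 6*I*√246 ≈ 94.106*I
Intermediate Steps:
s(A) = -11 + A (s(A) = -8 + (A - 3) = -8 + (-3 + A) = -11 + A)
√(s(-34)*4 - 8676) = √((-11 - 34)*4 - 8676) = √(-45*4 - 8676) = √(-180 - 8676) = √(-8856) = 6*I*√246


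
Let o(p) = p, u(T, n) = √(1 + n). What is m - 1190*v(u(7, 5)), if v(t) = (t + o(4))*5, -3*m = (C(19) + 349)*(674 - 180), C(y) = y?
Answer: -253192/3 - 5950*√6 ≈ -98972.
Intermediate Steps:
m = -181792/3 (m = -(19 + 349)*(674 - 180)/3 = -368*494/3 = -⅓*181792 = -181792/3 ≈ -60597.)
v(t) = 20 + 5*t (v(t) = (t + 4)*5 = (4 + t)*5 = 20 + 5*t)
m - 1190*v(u(7, 5)) = -181792/3 - 1190*(20 + 5*√(1 + 5)) = -181792/3 - 1190*(20 + 5*√6) = -181792/3 + (-23800 - 5950*√6) = -253192/3 - 5950*√6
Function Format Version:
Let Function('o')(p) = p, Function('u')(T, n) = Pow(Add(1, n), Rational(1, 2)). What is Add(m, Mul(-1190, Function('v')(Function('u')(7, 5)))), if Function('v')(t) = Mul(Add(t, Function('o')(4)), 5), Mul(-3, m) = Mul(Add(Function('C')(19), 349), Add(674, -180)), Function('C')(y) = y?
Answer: Add(Rational(-253192, 3), Mul(-5950, Pow(6, Rational(1, 2)))) ≈ -98972.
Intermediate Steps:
m = Rational(-181792, 3) (m = Mul(Rational(-1, 3), Mul(Add(19, 349), Add(674, -180))) = Mul(Rational(-1, 3), Mul(368, 494)) = Mul(Rational(-1, 3), 181792) = Rational(-181792, 3) ≈ -60597.)
Function('v')(t) = Add(20, Mul(5, t)) (Function('v')(t) = Mul(Add(t, 4), 5) = Mul(Add(4, t), 5) = Add(20, Mul(5, t)))
Add(m, Mul(-1190, Function('v')(Function('u')(7, 5)))) = Add(Rational(-181792, 3), Mul(-1190, Add(20, Mul(5, Pow(Add(1, 5), Rational(1, 2)))))) = Add(Rational(-181792, 3), Mul(-1190, Add(20, Mul(5, Pow(6, Rational(1, 2)))))) = Add(Rational(-181792, 3), Add(-23800, Mul(-5950, Pow(6, Rational(1, 2))))) = Add(Rational(-253192, 3), Mul(-5950, Pow(6, Rational(1, 2))))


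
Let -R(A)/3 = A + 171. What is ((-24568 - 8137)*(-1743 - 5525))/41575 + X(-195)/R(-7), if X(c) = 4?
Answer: 5847410209/1022745 ≈ 5717.4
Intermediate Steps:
R(A) = -513 - 3*A (R(A) = -3*(A + 171) = -3*(171 + A) = -513 - 3*A)
((-24568 - 8137)*(-1743 - 5525))/41575 + X(-195)/R(-7) = ((-24568 - 8137)*(-1743 - 5525))/41575 + 4/(-513 - 3*(-7)) = -32705*(-7268)*(1/41575) + 4/(-513 + 21) = 237699940*(1/41575) + 4/(-492) = 47539988/8315 + 4*(-1/492) = 47539988/8315 - 1/123 = 5847410209/1022745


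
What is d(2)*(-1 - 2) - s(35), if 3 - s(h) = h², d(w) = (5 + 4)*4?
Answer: 1114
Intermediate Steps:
d(w) = 36 (d(w) = 9*4 = 36)
s(h) = 3 - h²
d(2)*(-1 - 2) - s(35) = 36*(-1 - 2) - (3 - 1*35²) = 36*(-3) - (3 - 1*1225) = -108 - (3 - 1225) = -108 - 1*(-1222) = -108 + 1222 = 1114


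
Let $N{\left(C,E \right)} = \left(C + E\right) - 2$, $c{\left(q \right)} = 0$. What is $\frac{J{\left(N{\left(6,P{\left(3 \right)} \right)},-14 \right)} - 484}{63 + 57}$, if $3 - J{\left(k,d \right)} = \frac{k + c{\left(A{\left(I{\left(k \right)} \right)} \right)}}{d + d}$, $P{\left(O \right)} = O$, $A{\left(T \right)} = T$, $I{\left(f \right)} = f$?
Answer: $- \frac{641}{160} \approx -4.0062$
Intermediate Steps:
$N{\left(C,E \right)} = -2 + C + E$
$J{\left(k,d \right)} = 3 - \frac{k}{2 d}$ ($J{\left(k,d \right)} = 3 - \frac{k + 0}{d + d} = 3 - \frac{k}{2 d}$)
$\frac{J{\left(N{\left(6,P{\left(3 \right)} \right)},-14 \right)} - 484}{63 + 57} = \frac{\left(3 - \frac{-2 + 6 + 3}{2 \left(-14\right)}\right) - 484}{63 + 57} = \frac{\left(3 - \frac{7}{2} \left(- \frac{1}{14}\right)\right) - 484}{120} = \left(\left(3 + \frac{1}{4}\right) - 484\right) \frac{1}{120} = \left(\frac{13}{4} - 484\right) \frac{1}{120} = \left(- \frac{1923}{4}\right) \frac{1}{120} = - \frac{641}{160}$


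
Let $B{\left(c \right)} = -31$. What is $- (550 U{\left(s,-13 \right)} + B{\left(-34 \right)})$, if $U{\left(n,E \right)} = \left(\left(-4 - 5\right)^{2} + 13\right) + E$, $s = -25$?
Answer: $-44519$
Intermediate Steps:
$U{\left(n,E \right)} = 94 + E$ ($U{\left(n,E \right)} = \left(\left(-9\right)^{2} + 13\right) + E = \left(81 + 13\right) + E = 94 + E$)
$- (550 U{\left(s,-13 \right)} + B{\left(-34 \right)}) = - (550 \left(94 - 13\right) - 31) = - (550 \cdot 81 - 31) = - (44550 - 31) = \left(-1\right) 44519 = -44519$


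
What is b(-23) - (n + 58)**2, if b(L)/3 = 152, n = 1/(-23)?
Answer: -1535665/529 ≈ -2903.0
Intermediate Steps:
n = -1/23 ≈ -0.043478
b(L) = 456 (b(L) = 3*152 = 456)
b(-23) - (n + 58)**2 = 456 - (-1/23 + 58)**2 = 456 - (1333/23)**2 = 456 - 1*1776889/529 = 456 - 1776889/529 = -1535665/529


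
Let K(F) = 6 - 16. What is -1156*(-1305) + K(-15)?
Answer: 1508570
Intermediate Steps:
K(F) = -10
-1156*(-1305) + K(-15) = -1156*(-1305) - 10 = 1508580 - 10 = 1508570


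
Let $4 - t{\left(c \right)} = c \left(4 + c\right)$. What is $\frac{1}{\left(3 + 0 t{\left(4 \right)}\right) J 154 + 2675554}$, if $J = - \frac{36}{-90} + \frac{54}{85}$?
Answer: $\frac{85}{227462746} \approx 3.7369 \cdot 10^{-7}$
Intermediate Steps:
$t{\left(c \right)} = 4 - c \left(4 + c\right)$
$J = \frac{88}{85}$ ($J = \left(-36\right) \left(- \frac{1}{90}\right) + 54 \cdot \frac{1}{85} = \frac{2}{5} + \frac{54}{85} = \frac{88}{85} \approx 1.0353$)
$\frac{1}{\left(3 + 0 t{\left(4 \right)}\right) J 154 + 2675554} = \frac{1}{\left(3 + 0 \left(4 - 4^{2} - 16\right)\right) \frac{88}{85} \cdot 154 + 2675554} = \frac{1}{\left(3 + 0 \left(4 - 16 - 16\right)\right) \frac{88}{85} \cdot 154 + 2675554} = \frac{1}{\left(3 + 0 \left(-28\right)\right) \frac{88}{85} \cdot 154 + 2675554} = \frac{1}{\left(3 + 0\right) \frac{88}{85} \cdot 154 + 2675554} = \frac{1}{3 \cdot \frac{88}{85} \cdot 154 + 2675554} = \frac{1}{\frac{264}{85} \cdot 154 + 2675554} = \frac{1}{\frac{40656}{85} + 2675554} = \frac{1}{\frac{227462746}{85}} = \frac{85}{227462746}$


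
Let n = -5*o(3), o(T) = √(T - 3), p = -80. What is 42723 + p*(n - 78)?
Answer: 48963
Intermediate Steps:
o(T) = √(-3 + T)
n = 0 (n = -5*√(-3 + 3) = -5*√0 = -5*0 = 0)
42723 + p*(n - 78) = 42723 - 80*(0 - 78) = 42723 - 80*(-78) = 42723 + 6240 = 48963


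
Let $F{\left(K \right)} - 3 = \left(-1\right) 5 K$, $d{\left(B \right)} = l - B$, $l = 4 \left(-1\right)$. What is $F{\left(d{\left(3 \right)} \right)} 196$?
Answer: $7448$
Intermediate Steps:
$l = -4$
$d{\left(B \right)} = -4 - B$
$F{\left(K \right)} = 3 - 5 K$ ($F{\left(K \right)} = 3 + \left(-1\right) 5 K = 3 - 5 K$)
$F{\left(d{\left(3 \right)} \right)} 196 = \left(3 - 5 \left(-4 - 3\right)\right) 196 = \left(3 - -35\right) 196 = \left(3 + 35\right) 196 = 38 \cdot 196 = 7448$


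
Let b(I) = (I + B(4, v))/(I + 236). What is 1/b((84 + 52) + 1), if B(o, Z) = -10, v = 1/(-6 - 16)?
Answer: 373/127 ≈ 2.9370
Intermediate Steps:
v = -1/22 (v = 1/(-22) = -1/22 ≈ -0.045455)
b(I) = (-10 + I)/(236 + I) (b(I) = (I - 10)/(I + 236) = (-10 + I)/(236 + I))
1/b((84 + 52) + 1) = 1/((-10 + ((84 + 52) + 1))/(236 + ((84 + 52) + 1))) = 1/((-10 + (136 + 1))/(236 + (136 + 1))) = 1/((-10 + 137)/(236 + 137)) = 1/(127/373) = 373/127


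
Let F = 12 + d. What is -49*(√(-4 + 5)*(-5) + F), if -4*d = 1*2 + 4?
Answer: -539/2 ≈ -269.50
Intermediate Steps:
d = -3/2 (d = -(1*2 + 4)/4 = -(2 + 4)/4 = -¼*6 = -3/2 ≈ -1.5000)
F = 21/2 (F = 12 - 3/2 = 21/2 ≈ 10.500)
-49*(√(-4 + 5)*(-5) + F) = -49*(√(-4 + 5)*(-5) + 21/2) = -49*(√1*(-5) + 21/2) = -49*(1*(-5) + 21/2) = -49*(-5 + 21/2) = -49*11/2 = -539/2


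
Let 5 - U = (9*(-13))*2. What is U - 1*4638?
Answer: -4399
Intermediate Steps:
U = 239 (U = 5 - 9*(-13)*2 = 5 - (-117)*2 = 5 - 1*(-234) = 5 + 234 = 239)
U - 1*4638 = 239 - 1*4638 = 239 - 4638 = -4399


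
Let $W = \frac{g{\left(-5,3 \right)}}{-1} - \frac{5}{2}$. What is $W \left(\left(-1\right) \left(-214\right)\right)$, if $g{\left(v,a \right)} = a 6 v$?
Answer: $18725$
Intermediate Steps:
$g{\left(v,a \right)} = 6 a v$
$W = \frac{175}{2}$ ($W = \frac{6 \cdot 3 \left(-5\right)}{-1} - \frac{5}{2} = \left(-90\right) \left(-1\right) - \frac{5}{2} = 90 - \frac{5}{2} = \frac{175}{2} \approx 87.5$)
$W \left(\left(-1\right) \left(-214\right)\right) = \frac{175 \left(\left(-1\right) \left(-214\right)\right)}{2} = \frac{175}{2} \cdot 214 = 18725$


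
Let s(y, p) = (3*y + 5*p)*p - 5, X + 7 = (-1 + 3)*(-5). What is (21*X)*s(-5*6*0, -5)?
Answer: -42840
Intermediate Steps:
X = -17 (X = -7 + (-1 + 3)*(-5) = -7 + 2*(-5) = -7 - 10 = -17)
s(y, p) = -5 + p*(3*y + 5*p) (s(y, p) = p*(3*y + 5*p) - 5 = -5 + p*(3*y + 5*p))
(21*X)*s(-5*6*0, -5) = (21*(-17))*(-5 + 5*(-5)² + 3*(-5)*(-5*6*0)) = -357*(-5 + 5*25 + 3*(-5)*(-30*0)) = -357*(-5 + 125 + 3*(-5)*0) = -357*(-5 + 125 + 0) = -357*120 = -42840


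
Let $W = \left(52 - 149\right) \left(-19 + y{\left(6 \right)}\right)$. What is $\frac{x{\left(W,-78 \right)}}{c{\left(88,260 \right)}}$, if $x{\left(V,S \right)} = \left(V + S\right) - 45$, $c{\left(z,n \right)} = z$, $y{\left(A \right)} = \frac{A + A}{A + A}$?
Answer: $\frac{1623}{88} \approx 18.443$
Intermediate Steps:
$y{\left(A \right)} = 1$ ($y{\left(A \right)} = \frac{2 A}{2 A} = 2 A \frac{1}{2 A} = 1$)
$W = 1746$ ($W = \left(52 - 149\right) \left(-19 + 1\right) = \left(-97\right) \left(-18\right) = 1746$)
$x{\left(V,S \right)} = -45 + S + V$ ($x{\left(V,S \right)} = \left(S + V\right) - 45 = -45 + S + V$)
$\frac{x{\left(W,-78 \right)}}{c{\left(88,260 \right)}} = \frac{-45 - 78 + 1746}{88} = 1623 \cdot \frac{1}{88} = \frac{1623}{88}$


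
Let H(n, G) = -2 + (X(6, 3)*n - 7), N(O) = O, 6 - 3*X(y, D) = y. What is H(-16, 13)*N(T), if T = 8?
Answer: -72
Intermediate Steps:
X(y, D) = 2 - y/3
H(n, G) = -9 (H(n, G) = -2 + ((2 - ⅓*6)*n - 7) = -2 + ((2 - 2)*n - 7) = -2 + (0*n - 7) = -2 + (0 - 7) = -2 - 7 = -9)
H(-16, 13)*N(T) = -9*8 = -72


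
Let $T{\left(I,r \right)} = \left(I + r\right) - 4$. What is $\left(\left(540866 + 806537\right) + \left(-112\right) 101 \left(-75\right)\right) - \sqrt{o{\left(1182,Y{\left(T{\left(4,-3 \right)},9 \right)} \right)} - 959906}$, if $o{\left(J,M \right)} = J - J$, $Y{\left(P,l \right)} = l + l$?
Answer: $2195803 - i \sqrt{959906} \approx 2.1958 \cdot 10^{6} - 979.75 i$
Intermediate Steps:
$T{\left(I,r \right)} = -4 + I + r$
$Y{\left(P,l \right)} = 2 l$
$o{\left(J,M \right)} = 0$
$\left(\left(540866 + 806537\right) + \left(-112\right) 101 \left(-75\right)\right) - \sqrt{o{\left(1182,Y{\left(T{\left(4,-3 \right)},9 \right)} \right)} - 959906} = \left(\left(540866 + 806537\right) + \left(-112\right) 101 \left(-75\right)\right) - \sqrt{0 - 959906} = \left(1347403 - -848400\right) - \sqrt{-959906} = \left(1347403 + 848400\right) - i \sqrt{959906} = 2195803 - i \sqrt{959906}$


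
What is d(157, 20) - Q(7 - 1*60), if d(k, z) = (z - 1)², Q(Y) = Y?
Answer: 414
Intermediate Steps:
d(k, z) = (-1 + z)²
d(157, 20) - Q(7 - 1*60) = (-1 + 20)² - (7 - 1*60) = 19² - (7 - 60) = 361 - 1*(-53) = 361 + 53 = 414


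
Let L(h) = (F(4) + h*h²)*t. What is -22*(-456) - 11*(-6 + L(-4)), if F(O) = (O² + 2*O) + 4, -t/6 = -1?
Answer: 12474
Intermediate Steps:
t = 6 (t = -6*(-1) = 6)
F(O) = 4 + O² + 2*O
L(h) = 168 + 6*h³ (L(h) = ((4 + 4² + 2*4) + h*h²)*6 = ((4 + 16 + 8) + h³)*6 = (28 + h³)*6 = 168 + 6*h³)
-22*(-456) - 11*(-6 + L(-4)) = -22*(-456) - 11*(-6 + (168 + 6*(-4)³)) = 10032 - 11*(-6 + (168 + 6*(-64))) = 10032 - 11*(-6 + (168 - 384)) = 10032 - 11*(-6 - 216) = 10032 - 11*(-222) = 10032 + 2442 = 12474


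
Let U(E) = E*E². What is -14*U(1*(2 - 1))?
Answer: -14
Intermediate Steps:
U(E) = E³
-14*U(1*(2 - 1)) = -14*(2 - 1)³ = -14*1³ = -14*1 = -14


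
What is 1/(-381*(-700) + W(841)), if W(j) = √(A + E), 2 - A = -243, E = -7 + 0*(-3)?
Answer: 19050/5080634983 - √238/71128889762 ≈ 3.7493e-6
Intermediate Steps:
E = -7 (E = -7 + 0 = -7)
A = 245 (A = 2 - 1*(-243) = 2 + 243 = 245)
W(j) = √238 (W(j) = √(245 - 7) = √238)
1/(-381*(-700) + W(841)) = 1/(-381*(-700) + √238) = 1/(266700 + √238)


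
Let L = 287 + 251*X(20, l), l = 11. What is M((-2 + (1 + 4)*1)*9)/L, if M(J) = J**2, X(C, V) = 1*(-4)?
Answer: -243/239 ≈ -1.0167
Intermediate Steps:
X(C, V) = -4
L = -717 (L = 287 + 251*(-4) = 287 - 1004 = -717)
M((-2 + (1 + 4)*1)*9)/L = ((-2 + (1 + 4)*1)*9)**2/(-717) = ((-2 + 5*1)*9)**2*(-1/717) = ((-2 + 5)*9)**2*(-1/717) = (3*9)**2*(-1/717) = 27**2*(-1/717) = 729*(-1/717) = -243/239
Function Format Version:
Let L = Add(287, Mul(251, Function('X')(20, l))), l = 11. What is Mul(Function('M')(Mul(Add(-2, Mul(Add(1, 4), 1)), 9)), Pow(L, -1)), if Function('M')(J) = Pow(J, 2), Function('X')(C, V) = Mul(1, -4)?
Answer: Rational(-243, 239) ≈ -1.0167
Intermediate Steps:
Function('X')(C, V) = -4
L = -717 (L = Add(287, Mul(251, -4)) = Add(287, -1004) = -717)
Mul(Function('M')(Mul(Add(-2, Mul(Add(1, 4), 1)), 9)), Pow(L, -1)) = Mul(Pow(Mul(Add(-2, Mul(Add(1, 4), 1)), 9), 2), Pow(-717, -1)) = Mul(Pow(Mul(Add(-2, Mul(5, 1)), 9), 2), Rational(-1, 717)) = Mul(Pow(Mul(Add(-2, 5), 9), 2), Rational(-1, 717)) = Mul(Pow(Mul(3, 9), 2), Rational(-1, 717)) = Mul(Pow(27, 2), Rational(-1, 717)) = Mul(729, Rational(-1, 717)) = Rational(-243, 239)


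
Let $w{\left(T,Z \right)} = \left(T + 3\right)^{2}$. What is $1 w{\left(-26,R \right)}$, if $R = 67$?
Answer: $529$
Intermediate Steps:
$w{\left(T,Z \right)} = \left(3 + T\right)^{2}$
$1 w{\left(-26,R \right)} = 1 \left(3 - 26\right)^{2} = 1 \left(-23\right)^{2} = 1 \cdot 529 = 529$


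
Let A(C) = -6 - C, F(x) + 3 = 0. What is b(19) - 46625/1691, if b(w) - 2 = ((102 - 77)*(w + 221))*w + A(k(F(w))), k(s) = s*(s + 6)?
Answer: 192735830/1691 ≈ 1.1398e+5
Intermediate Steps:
F(x) = -3 (F(x) = -3 + 0 = -3)
k(s) = s*(6 + s)
b(w) = 5 + w*(5525 + 25*w) (b(w) = 2 + (((102 - 77)*(w + 221))*w + (-6 - (-3)*(6 - 3))) = 2 + ((25*(221 + w))*w + (-6 - (-3)*3)) = 2 + ((5525 + 25*w)*w + (-6 - 1*(-9))) = 2 + (w*(5525 + 25*w) + (-6 + 9)) = 2 + (w*(5525 + 25*w) + 3) = 2 + (3 + w*(5525 + 25*w)) = 5 + w*(5525 + 25*w))
b(19) - 46625/1691 = (5 + 25*19² + 5525*19) - 46625/1691 = (5 + 25*361 + 104975) - 46625/1691 = (5 + 9025 + 104975) - 1*46625/1691 = 114005 - 46625/1691 = 192735830/1691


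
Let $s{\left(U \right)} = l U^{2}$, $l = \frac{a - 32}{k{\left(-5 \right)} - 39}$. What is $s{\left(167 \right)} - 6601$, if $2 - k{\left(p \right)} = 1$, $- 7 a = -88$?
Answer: $\frac{1018519}{133} \approx 7658.0$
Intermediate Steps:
$a = \frac{88}{7}$ ($a = \left(- \frac{1}{7}\right) \left(-88\right) = \frac{88}{7} \approx 12.571$)
$k{\left(p \right)} = 1$ ($k{\left(p \right)} = 2 - 1 = 1$)
$l = \frac{68}{133}$ ($l = \frac{\frac{88}{7} - 32}{1 - 39} = \frac{\frac{88}{7} - 32}{-38} = \left(\frac{88}{7} - 32\right) \left(- \frac{1}{38}\right) = \left(- \frac{136}{7}\right) \left(- \frac{1}{38}\right) = \frac{68}{133} \approx 0.51128$)
$s{\left(U \right)} = \frac{68 U^{2}}{133}$
$s{\left(167 \right)} - 6601 = \frac{68 \cdot 167^{2}}{133} - 6601 = \frac{68}{133} \cdot 27889 - 6601 = \frac{1896452}{133} - 6601 = \frac{1018519}{133}$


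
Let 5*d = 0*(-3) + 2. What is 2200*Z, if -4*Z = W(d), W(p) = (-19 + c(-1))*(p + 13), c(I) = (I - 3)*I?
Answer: 110550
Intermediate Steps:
c(I) = I*(-3 + I) (c(I) = (-3 + I)*I = I*(-3 + I))
d = ⅖ (d = (0*(-3) + 2)/5 = (0 + 2)/5 = (⅕)*2 = ⅖ ≈ 0.40000)
W(p) = -195 - 15*p (W(p) = (-19 - (-3 - 1))*(p + 13) = (-19 - 1*(-4))*(13 + p) = (-19 + 4)*(13 + p) = -15*(13 + p) = -195 - 15*p)
Z = 201/4 (Z = -(-195 - 15*⅖)/4 = -(-195 - 6)/4 = -¼*(-201) = 201/4 ≈ 50.250)
2200*Z = 2200*(201/4) = 110550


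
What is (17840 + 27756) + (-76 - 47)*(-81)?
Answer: 55559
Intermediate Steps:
(17840 + 27756) + (-76 - 47)*(-81) = 45596 - 123*(-81) = 45596 + 9963 = 55559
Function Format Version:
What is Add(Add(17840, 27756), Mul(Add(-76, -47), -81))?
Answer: 55559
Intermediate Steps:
Add(Add(17840, 27756), Mul(Add(-76, -47), -81)) = Add(45596, Mul(-123, -81)) = Add(45596, 9963) = 55559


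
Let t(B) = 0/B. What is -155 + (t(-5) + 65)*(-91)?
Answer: -6070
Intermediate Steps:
t(B) = 0
-155 + (t(-5) + 65)*(-91) = -155 + (0 + 65)*(-91) = -155 + 65*(-91) = -155 - 5915 = -6070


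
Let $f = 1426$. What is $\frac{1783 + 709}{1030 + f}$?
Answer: $\frac{623}{614} \approx 1.0147$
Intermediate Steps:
$\frac{1783 + 709}{1030 + f} = \frac{1783 + 709}{1030 + 1426} = \frac{2492}{2456} = 2492 \cdot \frac{1}{2456} = \frac{623}{614}$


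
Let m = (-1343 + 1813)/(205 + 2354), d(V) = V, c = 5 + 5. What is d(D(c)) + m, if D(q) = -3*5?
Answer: -37915/2559 ≈ -14.816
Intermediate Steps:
c = 10
D(q) = -15
m = 470/2559 ≈ 0.18367
d(D(c)) + m = -15 + 470/2559 = -37915/2559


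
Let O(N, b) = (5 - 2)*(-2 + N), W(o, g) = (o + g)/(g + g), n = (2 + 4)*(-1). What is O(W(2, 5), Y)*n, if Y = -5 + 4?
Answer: 117/5 ≈ 23.400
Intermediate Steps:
n = -6 (n = 6*(-1) = -6)
Y = -1
W(o, g) = (g + o)/(2*g) (W(o, g) = (g + o)/((2*g)) = (g + o)*(1/(2*g)) = (g + o)/(2*g))
O(N, b) = -6 + 3*N (O(N, b) = 3*(-2 + N) = -6 + 3*N)
O(W(2, 5), Y)*n = (-6 + 3*((½)*(5 + 2)/5))*(-6) = (-6 + 3*((½)*(⅕)*7))*(-6) = (-6 + 3*(7/10))*(-6) = (-6 + 21/10)*(-6) = -39/10*(-6) = 117/5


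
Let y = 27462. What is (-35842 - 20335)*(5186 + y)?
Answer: -1834066696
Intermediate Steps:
(-35842 - 20335)*(5186 + y) = (-35842 - 20335)*(5186 + 27462) = -56177*32648 = -1834066696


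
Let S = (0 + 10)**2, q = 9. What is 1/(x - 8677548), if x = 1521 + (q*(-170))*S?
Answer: -1/8829027 ≈ -1.1326e-7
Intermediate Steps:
S = 100 (S = 10**2 = 100)
x = -151479 (x = 1521 + (9*(-170))*100 = 1521 - 1530*100 = 1521 - 153000 = -151479)
1/(x - 8677548) = 1/(-151479 - 8677548) = 1/(-8829027) = -1/8829027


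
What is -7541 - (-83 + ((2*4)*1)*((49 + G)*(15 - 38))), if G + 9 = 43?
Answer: 7814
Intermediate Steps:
G = 34 (G = -9 + 43 = 34)
-7541 - (-83 + ((2*4)*1)*((49 + G)*(15 - 38))) = -7541 - (-83 + ((2*4)*1)*((49 + 34)*(15 - 38))) = -7541 - (-83 + (8*1)*(83*(-23))) = -7541 - (-83 + 8*(-1909)) = -7541 - (-83 - 15272) = -7541 - 1*(-15355) = -7541 + 15355 = 7814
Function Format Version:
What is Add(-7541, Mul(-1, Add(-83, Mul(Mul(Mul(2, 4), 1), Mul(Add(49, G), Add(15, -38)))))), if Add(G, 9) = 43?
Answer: 7814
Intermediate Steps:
G = 34 (G = Add(-9, 43) = 34)
Add(-7541, Mul(-1, Add(-83, Mul(Mul(Mul(2, 4), 1), Mul(Add(49, G), Add(15, -38)))))) = Add(-7541, Mul(-1, Add(-83, Mul(Mul(Mul(2, 4), 1), Mul(Add(49, 34), Add(15, -38)))))) = Add(-7541, Mul(-1, Add(-83, Mul(Mul(8, 1), Mul(83, -23))))) = Add(-7541, Mul(-1, Add(-83, Mul(8, -1909)))) = Add(-7541, Mul(-1, Add(-83, -15272))) = Add(-7541, Mul(-1, -15355)) = Add(-7541, 15355) = 7814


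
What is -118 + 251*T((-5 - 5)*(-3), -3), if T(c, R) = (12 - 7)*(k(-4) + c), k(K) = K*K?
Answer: 57612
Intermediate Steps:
k(K) = K²
T(c, R) = 80 + 5*c (T(c, R) = (12 - 7)*((-4)² + c) = 5*(16 + c) = 80 + 5*c)
-118 + 251*T((-5 - 5)*(-3), -3) = -118 + 251*(80 + 5*((-5 - 5)*(-3))) = -118 + 251*(80 + 5*(-10*(-3))) = -118 + 251*(80 + 5*30) = -118 + 251*(80 + 150) = -118 + 251*230 = -118 + 57730 = 57612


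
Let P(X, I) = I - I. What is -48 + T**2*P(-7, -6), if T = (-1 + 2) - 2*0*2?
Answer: -48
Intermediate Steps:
P(X, I) = 0
T = 1 (T = 1 + 0*2 = 1 + 0 = 1)
-48 + T**2*P(-7, -6) = -48 + 1**2*0 = -48 + 1*0 = -48 + 0 = -48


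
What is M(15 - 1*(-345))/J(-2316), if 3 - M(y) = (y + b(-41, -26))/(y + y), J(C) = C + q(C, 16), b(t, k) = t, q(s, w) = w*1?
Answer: -1841/1656000 ≈ -0.0011117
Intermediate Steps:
q(s, w) = w
J(C) = 16 + C (J(C) = C + 16 = 16 + C)
M(y) = 3 - (-41 + y)/(2*y) (M(y) = 3 - (y - 41)/(y + y) = 3 - (-41 + y)/(2*y))
M(15 - 1*(-345))/J(-2316) = ((41 + 5*(15 - 1*(-345)))/(2*(15 - 1*(-345))))/(16 - 2316) = ((41 + 5*(15 + 345))/(2*(15 + 345)))/(-2300) = ((1/2)*(41 + 5*360)/360)*(-1/2300) = ((1/2)*(1/360)*(41 + 1800))*(-1/2300) = ((1/2)*(1/360)*1841)*(-1/2300) = (1841/720)*(-1/2300) = -1841/1656000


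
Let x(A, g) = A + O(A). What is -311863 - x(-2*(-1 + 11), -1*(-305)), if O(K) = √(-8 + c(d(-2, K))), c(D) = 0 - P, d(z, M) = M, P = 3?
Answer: -311843 - I*√11 ≈ -3.1184e+5 - 3.3166*I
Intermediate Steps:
c(D) = -3 (c(D) = 0 - 1*3 = 0 - 3 = -3)
O(K) = I*√11 (O(K) = √(-8 - 3) = √(-11) = I*√11)
x(A, g) = A + I*√11
-311863 - x(-2*(-1 + 11), -1*(-305)) = -311863 - (-2*(-1 + 11) + I*√11) = -311863 - (-2*10 + I*√11) = -311863 - (-20 + I*√11) = -311863 + (20 - I*√11) = -311843 - I*√11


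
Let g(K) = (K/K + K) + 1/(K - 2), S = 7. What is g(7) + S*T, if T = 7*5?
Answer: 1266/5 ≈ 253.20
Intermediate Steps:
T = 35
g(K) = 1 + K + 1/(-2 + K) (g(K) = (1 + K) + 1/(-2 + K) = 1 + K + 1/(-2 + K))
g(7) + S*T = (-1 + 7² - 1*7)/(-2 + 7) + 7*35 = (-1 + 49 - 7)/5 + 245 = (⅕)*41 + 245 = 41/5 + 245 = 1266/5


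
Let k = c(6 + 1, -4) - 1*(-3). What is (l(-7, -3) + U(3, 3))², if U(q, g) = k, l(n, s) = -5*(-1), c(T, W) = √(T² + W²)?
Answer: (8 + √65)² ≈ 258.00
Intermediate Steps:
l(n, s) = 5
k = 3 + √65 (k = √((6 + 1)² + (-4)²) - 1*(-3) = √(7² + 16) + 3 = √(49 + 16) + 3 = √65 + 3 = 3 + √65 ≈ 11.062)
U(q, g) = 3 + √65
(l(-7, -3) + U(3, 3))² = (5 + (3 + √65))² = (8 + √65)²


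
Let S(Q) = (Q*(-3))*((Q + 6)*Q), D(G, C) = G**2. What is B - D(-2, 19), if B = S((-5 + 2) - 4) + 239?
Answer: 382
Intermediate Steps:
S(Q) = -3*Q**2*(6 + Q) (S(Q) = (-3*Q)*((6 + Q)*Q) = (-3*Q)*(Q*(6 + Q)) = -3*Q**2*(6 + Q))
B = 386 (B = 3*((-5 + 2) - 4)**2*(-6 - ((-5 + 2) - 4)) + 239 = 3*(-3 - 4)**2*(-6 - (-3 - 4)) + 239 = 3*(-7)**2*(-6 - 1*(-7)) + 239 = 3*49*(-6 + 7) + 239 = 3*49*1 + 239 = 147 + 239 = 386)
B - D(-2, 19) = 386 - 1*(-2)**2 = 386 - 1*4 = 386 - 4 = 382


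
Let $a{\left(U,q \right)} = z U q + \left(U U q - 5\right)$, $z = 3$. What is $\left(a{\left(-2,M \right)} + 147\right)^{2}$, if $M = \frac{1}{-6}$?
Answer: $\frac{182329}{9} \approx 20259.0$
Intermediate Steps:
$M = - \frac{1}{6} \approx -0.16667$
$a{\left(U,q \right)} = -5 + q U^{2} + 3 U q$ ($a{\left(U,q \right)} = 3 U q + \left(U U q - 5\right) = 3 U q + \left(U^{2} q - 5\right) = 3 U q + \left(q U^{2} - 5\right) = 3 U q + \left(-5 + q U^{2}\right) = -5 + q U^{2} + 3 U q$)
$\left(a{\left(-2,M \right)} + 147\right)^{2} = \left(\left(-5 - \frac{\left(-2\right)^{2}}{6} + 3 \left(-2\right) \left(- \frac{1}{6}\right)\right) + 147\right)^{2} = \left(\left(-5 - \frac{2}{3} + 1\right) + 147\right)^{2} = \left(- \frac{14}{3} + 147\right)^{2} = \left(\frac{427}{3}\right)^{2} = \frac{182329}{9}$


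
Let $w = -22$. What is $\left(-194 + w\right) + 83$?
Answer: $-133$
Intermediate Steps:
$\left(-194 + w\right) + 83 = \left(-194 - 22\right) + 83 = -216 + 83 = -133$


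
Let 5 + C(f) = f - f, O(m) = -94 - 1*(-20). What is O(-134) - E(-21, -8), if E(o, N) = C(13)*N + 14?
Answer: -128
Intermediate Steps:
O(m) = -74 (O(m) = -94 + 20 = -74)
C(f) = -5 (C(f) = -5 + (f - f) = -5 + 0 = -5)
E(o, N) = 14 - 5*N (E(o, N) = -5*N + 14 = 14 - 5*N)
O(-134) - E(-21, -8) = -74 - (14 - 5*(-8)) = -74 - (14 + 40) = -74 - 1*54 = -74 - 54 = -128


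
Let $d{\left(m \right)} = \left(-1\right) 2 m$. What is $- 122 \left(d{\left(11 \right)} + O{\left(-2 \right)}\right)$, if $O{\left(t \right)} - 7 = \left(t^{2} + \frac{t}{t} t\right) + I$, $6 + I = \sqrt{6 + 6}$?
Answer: $2318 - 244 \sqrt{3} \approx 1895.4$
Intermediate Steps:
$d{\left(m \right)} = - 2 m$
$I = -6 + 2 \sqrt{3}$ ($I = -6 + \sqrt{6 + 6} = -6 + \sqrt{12} = -6 + 2 \sqrt{3} \approx -2.5359$)
$O{\left(t \right)} = 1 + t + t^{2} + 2 \sqrt{3}$ ($O{\left(t \right)} = 7 - \left(6 - t^{2} - 2 \sqrt{3} - \frac{t}{t} t\right) = 7 - \left(6 - t - t^{2} - 2 \sqrt{3}\right) = 7 + \left(-6 + t + t^{2} + 2 \sqrt{3}\right) = 1 + t + t^{2} + 2 \sqrt{3}$)
$- 122 \left(d{\left(11 \right)} + O{\left(-2 \right)}\right) = - 122 \left(\left(-2\right) 11 + \left(1 - 2 + \left(-2\right)^{2} + 2 \sqrt{3}\right)\right) = - 122 \left(-22 + \left(1 - 2 + 4 + 2 \sqrt{3}\right)\right) = - 122 \left(-22 + \left(3 + 2 \sqrt{3}\right)\right) = - 122 \left(-19 + 2 \sqrt{3}\right) = 2318 - 244 \sqrt{3}$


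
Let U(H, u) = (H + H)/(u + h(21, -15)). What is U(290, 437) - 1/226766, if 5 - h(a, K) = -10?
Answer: 32880957/25624558 ≈ 1.2832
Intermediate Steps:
h(a, K) = 15 (h(a, K) = 5 - 1*(-10) = 5 + 10 = 15)
U(H, u) = 2*H/(15 + u) (U(H, u) = (H + H)/(u + 15) = (2*H)/(15 + u) = 2*H/(15 + u))
U(290, 437) - 1/226766 = 2*290/(15 + 437) - 1/226766 = 2*290/452 - 1*1/226766 = 2*290*(1/452) - 1/226766 = 145/113 - 1/226766 = 32880957/25624558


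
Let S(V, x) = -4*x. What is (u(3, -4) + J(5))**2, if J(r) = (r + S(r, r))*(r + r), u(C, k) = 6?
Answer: 20736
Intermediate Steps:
J(r) = -6*r**2 (J(r) = (r - 4*r)*(r + r) = (-3*r)*(2*r) = -6*r**2)
(u(3, -4) + J(5))**2 = (6 - 6*5**2)**2 = (6 - 6*25)**2 = (6 - 150)**2 = (-144)**2 = 20736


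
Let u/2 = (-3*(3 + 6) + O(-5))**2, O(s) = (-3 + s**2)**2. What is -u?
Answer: -417698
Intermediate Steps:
u = 417698 (u = 2*(-3*(3 + 6) + (-3 + (-5)**2)**2)**2 = 2*(-3*9 + (-3 + 25)**2)**2 = 2*(-27 + 22**2)**2 = 2*(-27 + 484)**2 = 2*457**2 = 2*208849 = 417698)
-u = -1*417698 = -417698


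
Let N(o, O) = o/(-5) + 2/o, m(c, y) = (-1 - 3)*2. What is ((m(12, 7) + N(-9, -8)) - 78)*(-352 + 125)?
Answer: 862373/45 ≈ 19164.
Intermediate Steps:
m(c, y) = -8 (m(c, y) = -4*2 = -8)
N(o, O) = 2/o - o/5 (N(o, O) = o*(-⅕) + 2/o = -o/5 + 2/o = 2/o - o/5)
((m(12, 7) + N(-9, -8)) - 78)*(-352 + 125) = ((-8 + (2/(-9) - ⅕*(-9))) - 78)*(-352 + 125) = ((-8 + (2*(-⅑) + 9/5)) - 78)*(-227) = ((-8 + (-2/9 + 9/5)) - 78)*(-227) = ((-8 + 71/45) - 78)*(-227) = (-289/45 - 78)*(-227) = -3799/45*(-227) = 862373/45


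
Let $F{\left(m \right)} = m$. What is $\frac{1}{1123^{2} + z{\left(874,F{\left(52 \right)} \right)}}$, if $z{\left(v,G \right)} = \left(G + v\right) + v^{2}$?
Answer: $\frac{1}{2025931} \approx 4.936 \cdot 10^{-7}$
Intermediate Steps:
$z{\left(v,G \right)} = G + v + v^{2}$
$\frac{1}{1123^{2} + z{\left(874,F{\left(52 \right)} \right)}} = \frac{1}{1123^{2} + \left(52 + 874 + 874^{2}\right)} = \frac{1}{1261129 + \left(52 + 874 + 763876\right)} = \frac{1}{1261129 + 764802} = \frac{1}{2025931}$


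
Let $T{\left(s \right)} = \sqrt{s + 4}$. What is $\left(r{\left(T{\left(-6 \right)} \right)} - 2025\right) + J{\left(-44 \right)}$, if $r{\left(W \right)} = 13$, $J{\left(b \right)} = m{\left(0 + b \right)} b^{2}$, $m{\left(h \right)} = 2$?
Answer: $1860$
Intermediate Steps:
$T{\left(s \right)} = \sqrt{4 + s}$
$J{\left(b \right)} = 2 b^{2}$
$\left(r{\left(T{\left(-6 \right)} \right)} - 2025\right) + J{\left(-44 \right)} = \left(13 - 2025\right) + 2 \left(-44\right)^{2} = -2012 + 2 \cdot 1936 = -2012 + 3872 = 1860$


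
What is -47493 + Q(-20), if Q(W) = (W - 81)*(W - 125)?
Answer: -32848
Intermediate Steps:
Q(W) = (-125 + W)*(-81 + W) (Q(W) = (-81 + W)*(-125 + W) = (-125 + W)*(-81 + W))
-47493 + Q(-20) = -47493 + (10125 + (-20)² - 206*(-20)) = -47493 + (10125 + 400 + 4120) = -47493 + 14645 = -32848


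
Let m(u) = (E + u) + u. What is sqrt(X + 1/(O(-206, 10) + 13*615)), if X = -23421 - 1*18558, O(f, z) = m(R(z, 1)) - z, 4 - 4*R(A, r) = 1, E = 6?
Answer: I*sqrt(10726483493305)/15985 ≈ 204.89*I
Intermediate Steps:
R(A, r) = 3/4 (R(A, r) = 1 - 1/4*1 = 1 - 1/4 = 3/4)
m(u) = 6 + 2*u (m(u) = (6 + u) + u = 6 + 2*u)
O(f, z) = 15/2 - z (O(f, z) = (6 + 2*(3/4)) - z = (6 + 3/2) - z = 15/2 - z)
X = -41979 (X = -23421 - 18558 = -41979)
sqrt(X + 1/(O(-206, 10) + 13*615)) = sqrt(-41979 + 1/((15/2 - 1*10) + 13*615)) = sqrt(-41979 + 1/((15/2 - 10) + 7995)) = sqrt(-41979 + 1/(-5/2 + 7995)) = sqrt(-41979 + 1/(15985/2)) = sqrt(-41979 + 2/15985) = sqrt(-671034313/15985) = I*sqrt(10726483493305)/15985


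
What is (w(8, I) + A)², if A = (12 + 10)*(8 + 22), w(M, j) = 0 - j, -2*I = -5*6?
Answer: 416025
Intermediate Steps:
I = 15 (I = -(-5)*6/2 = -½*(-30) = 15)
w(M, j) = -j
A = 660 (A = 22*30 = 660)
(w(8, I) + A)² = (-1*15 + 660)² = (-15 + 660)² = 645² = 416025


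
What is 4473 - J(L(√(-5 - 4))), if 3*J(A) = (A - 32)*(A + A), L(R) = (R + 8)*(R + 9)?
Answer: 4905 - 3196*I ≈ 4905.0 - 3196.0*I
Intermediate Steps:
L(R) = (8 + R)*(9 + R)
J(A) = 2*A*(-32 + A)/3 (J(A) = ((A - 32)*(A + A))/3 = ((-32 + A)*(2*A))/3 = (2*A*(-32 + A))/3 = 2*A*(-32 + A)/3)
4473 - J(L(√(-5 - 4))) = 4473 - 2*(72 + (√(-5 - 4))² + 17*√(-5 - 4))*(-32 + (72 + (√(-5 - 4))² + 17*√(-5 - 4)))/3 = 4473 - 2*(72 + (√(-9))² + 17*√(-9))*(-32 + (72 + (√(-9))² + 17*√(-9)))/3 = 4473 - 2*(72 + (3*I)² + 17*(3*I))*(-32 + (72 + (3*I)² + 17*(3*I)))/3 = 4473 - 2*(72 - 9 + 51*I)*(-32 + (72 - 9 + 51*I))/3 = 4473 - 2*(63 + 51*I)*(-32 + (63 + 51*I))/3 = 4473 - 2*(63 + 51*I)*(31 + 51*I)/3 = 4473 - 2*(31 + 51*I)*(63 + 51*I)/3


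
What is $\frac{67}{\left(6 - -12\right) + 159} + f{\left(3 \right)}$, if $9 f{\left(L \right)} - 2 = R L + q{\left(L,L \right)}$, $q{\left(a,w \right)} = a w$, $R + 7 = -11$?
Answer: $- \frac{2336}{531} \approx -4.3992$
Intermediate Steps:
$R = -18$ ($R = -7 - 11 = -18$)
$f{\left(L \right)} = \frac{2}{9} - 2 L + \frac{L^{2}}{9}$ ($f{\left(L \right)} = \frac{2}{9} + \frac{- 18 L + L L}{9} = \frac{2}{9} + \frac{- 18 L + L^{2}}{9} = \frac{2}{9} + \frac{L^{2} - 18 L}{9} = \frac{2}{9} + \left(- 2 L + \frac{L^{2}}{9}\right) = \frac{2}{9} - 2 L + \frac{L^{2}}{9}$)
$\frac{67}{\left(6 - -12\right) + 159} + f{\left(3 \right)} = \frac{67}{\left(6 - -12\right) + 159} + \left(\frac{2}{9} - 6 + \frac{3^{2}}{9}\right) = \frac{67}{\left(6 + 12\right) + 159} + \left(\frac{2}{9} - 6 + \frac{1}{9} \cdot 9\right) = \frac{67}{18 + 159} + \left(\frac{2}{9} - 6 + 1\right) = \frac{67}{177} - \frac{43}{9} = - \frac{2336}{531}$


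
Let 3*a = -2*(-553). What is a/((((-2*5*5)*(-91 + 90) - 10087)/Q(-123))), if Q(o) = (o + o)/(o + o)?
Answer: -1106/30111 ≈ -0.036731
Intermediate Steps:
a = 1106/3 (a = (-2*(-553))/3 = (⅓)*1106 = 1106/3 ≈ 368.67)
Q(o) = 1 (Q(o) = (2*o)/((2*o)) = (2*o)*(1/(2*o)) = 1)
a/((((-2*5*5)*(-91 + 90) - 10087)/Q(-123))) = 1106/(3*((((-2*5*5)*(-91 + 90) - 10087)/1))) = 1106/(3*(((-10*5*(-1) - 10087)*1))) = 1106/(3*(((-50*(-1) - 10087)*1))) = 1106/(3*(((50 - 10087)*1))) = 1106/(3*((-10037*1))) = (1106/3)/(-10037) = (1106/3)*(-1/10037) = -1106/30111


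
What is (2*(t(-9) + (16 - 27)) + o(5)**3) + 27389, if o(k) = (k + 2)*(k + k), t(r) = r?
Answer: 370349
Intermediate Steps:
o(k) = 2*k*(2 + k) (o(k) = (2 + k)*(2*k) = 2*k*(2 + k))
(2*(t(-9) + (16 - 27)) + o(5)**3) + 27389 = (2*(-9 + (16 - 27)) + (2*5*(2 + 5))**3) + 27389 = (2*(-9 - 11) + (2*5*7)**3) + 27389 = (2*(-20) + 70**3) + 27389 = (-40 + 343000) + 27389 = 342960 + 27389 = 370349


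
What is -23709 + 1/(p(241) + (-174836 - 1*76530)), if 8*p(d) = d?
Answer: -47671378091/2010687 ≈ -23709.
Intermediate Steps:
p(d) = d/8
-23709 + 1/(p(241) + (-174836 - 1*76530)) = -23709 + 1/((⅛)*241 + (-174836 - 1*76530)) = -23709 + 1/(241/8 + (-174836 - 76530)) = -23709 + 1/(241/8 - 251366) = -23709 + 1/(-2010687/8) = -23709 - 8/2010687 = -47671378091/2010687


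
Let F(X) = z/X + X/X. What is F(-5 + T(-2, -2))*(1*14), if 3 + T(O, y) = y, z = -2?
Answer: 84/5 ≈ 16.800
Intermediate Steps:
T(O, y) = -3 + y
F(X) = 1 - 2/X (F(X) = -2/X + X/X = -2/X + 1 = 1 - 2/X)
F(-5 + T(-2, -2))*(1*14) = ((-2 + (-5 + (-3 - 2)))/(-5 + (-3 - 2)))*(1*14) = ((-2 + (-5 - 5))/(-5 - 5))*14 = ((-2 - 10)/(-10))*14 = -⅒*(-12)*14 = (6/5)*14 = 84/5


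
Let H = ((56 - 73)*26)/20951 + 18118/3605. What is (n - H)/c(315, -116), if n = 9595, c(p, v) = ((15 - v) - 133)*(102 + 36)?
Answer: -103473795631/2977975140 ≈ -34.746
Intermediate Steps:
c(p, v) = -16284 - 138*v (c(p, v) = (-118 - v)*138 = -16284 - 138*v)
H = 53999544/10789765 (H = -17*26*(1/20951) + 18118*(1/3605) = -442*1/20951 + 18118/3605 = -442/20951 + 18118/3605 = 53999544/10789765 ≈ 5.0047)
(n - H)/c(315, -116) = (9595 - 1*53999544/10789765)/(-16284 - 138*(-116)) = (9595 - 53999544/10789765)/(-16284 + 16008) = (103473795631/10789765)/(-276) = (103473795631/10789765)*(-1/276) = -103473795631/2977975140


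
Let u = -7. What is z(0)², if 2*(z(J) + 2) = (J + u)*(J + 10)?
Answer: 1369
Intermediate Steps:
z(J) = -2 + (-7 + J)*(10 + J)/2 (z(J) = -2 + ((J - 7)*(J + 10))/2 = -2 + ((-7 + J)*(10 + J))/2 = -2 + (-7 + J)*(10 + J)/2)
z(0)² = (-37 + (½)*0² + (3/2)*0)² = (-37 + (½)*0 + 0)² = (-37 + 0 + 0)² = (-37)² = 1369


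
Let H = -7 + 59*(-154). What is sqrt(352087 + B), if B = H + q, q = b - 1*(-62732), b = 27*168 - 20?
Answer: sqrt(410242) ≈ 640.50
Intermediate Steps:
b = 4516 (b = 4536 - 20 = 4516)
H = -9093 (H = -7 - 9086 = -9093)
q = 67248 (q = 4516 - 1*(-62732) = 4516 + 62732 = 67248)
B = 58155 (B = -9093 + 67248 = 58155)
sqrt(352087 + B) = sqrt(352087 + 58155) = sqrt(410242)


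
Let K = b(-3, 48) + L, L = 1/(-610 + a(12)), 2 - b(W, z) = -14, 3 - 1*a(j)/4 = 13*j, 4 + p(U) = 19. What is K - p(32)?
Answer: 1221/1222 ≈ 0.99918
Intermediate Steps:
p(U) = 15 (p(U) = -4 + 19 = 15)
a(j) = 12 - 52*j
b(W, z) = 16 (b(W, z) = 2 - 1*(-14) = 2 + 14 = 16)
L = -1/1222 (L = 1/(-610 + (12 - 52*12)) = 1/(-610 + (12 - 624)) = 1/(-610 - 612) = 1/(-1222) = -1/1222 ≈ -0.00081833)
K = 19551/1222 (K = 16 - 1/1222 = 19551/1222 ≈ 15.999)
K - p(32) = 19551/1222 - 1*15 = 19551/1222 - 15 = 1221/1222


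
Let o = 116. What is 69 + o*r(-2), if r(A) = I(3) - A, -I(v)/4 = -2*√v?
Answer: 301 + 928*√3 ≈ 1908.3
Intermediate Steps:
I(v) = 8*√v (I(v) = -(-8)*√v = 8*√v)
r(A) = -A + 8*√3 (r(A) = 8*√3 - A = -A + 8*√3)
69 + o*r(-2) = 69 + 116*(-1*(-2) + 8*√3) = 69 + 116*(2 + 8*√3) = 69 + (232 + 928*√3) = 301 + 928*√3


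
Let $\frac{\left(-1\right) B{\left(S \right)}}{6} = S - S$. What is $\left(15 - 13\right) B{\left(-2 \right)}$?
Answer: $0$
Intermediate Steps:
$B{\left(S \right)} = 0$ ($B{\left(S \right)} = - 6 \left(S - S\right) = \left(-6\right) 0 = 0$)
$\left(15 - 13\right) B{\left(-2 \right)} = \left(15 - 13\right) 0 = 2 \cdot 0 = 0$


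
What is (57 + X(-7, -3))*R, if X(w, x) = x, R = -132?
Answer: -7128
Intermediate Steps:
(57 + X(-7, -3))*R = (57 - 3)*(-132) = 54*(-132) = -7128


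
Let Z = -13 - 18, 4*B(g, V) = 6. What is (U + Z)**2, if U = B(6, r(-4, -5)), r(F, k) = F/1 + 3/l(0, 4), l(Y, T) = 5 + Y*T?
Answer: 3481/4 ≈ 870.25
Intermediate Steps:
l(Y, T) = 5 + T*Y
r(F, k) = 3/5 + F (r(F, k) = F/1 + 3/(5 + 4*0) = F*1 + 3/(5 + 0) = F + 3/5 = 3/5 + F)
B(g, V) = 3/2 (B(g, V) = (1/4)*6 = 3/2)
U = 3/2 ≈ 1.5000
Z = -31
(U + Z)**2 = (3/2 - 31)**2 = (-59/2)**2 = 3481/4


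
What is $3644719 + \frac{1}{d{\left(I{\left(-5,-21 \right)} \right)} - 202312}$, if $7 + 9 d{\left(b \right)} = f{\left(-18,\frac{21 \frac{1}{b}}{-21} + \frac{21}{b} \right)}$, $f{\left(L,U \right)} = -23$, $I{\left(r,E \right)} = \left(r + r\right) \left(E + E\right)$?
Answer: $\frac{2212147618171}{606946} \approx 3.6447 \cdot 10^{6}$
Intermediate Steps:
$I{\left(r,E \right)} = 4 E r$ ($I{\left(r,E \right)} = 2 r 2 E = 4 E r$)
$d{\left(b \right)} = - \frac{10}{3}$ ($d{\left(b \right)} = - \frac{7}{9} + \frac{1}{9} \left(-23\right) = - \frac{7}{9} - \frac{23}{9} = - \frac{10}{3}$)
$3644719 + \frac{1}{d{\left(I{\left(-5,-21 \right)} \right)} - 202312} = 3644719 + \frac{1}{- \frac{10}{3} - 202312} = 3644719 + \frac{1}{- \frac{606946}{3}} = 3644719 - \frac{3}{606946} = \frac{2212147618171}{606946}$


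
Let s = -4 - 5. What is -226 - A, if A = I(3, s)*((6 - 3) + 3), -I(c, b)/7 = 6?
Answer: 26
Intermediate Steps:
s = -9
I(c, b) = -42 (I(c, b) = -7*6 = -42)
A = -252 (A = -42*((6 - 3) + 3) = -42*(3 + 3) = -42*6 = -252)
-226 - A = -226 - 1*(-252) = -226 + 252 = 26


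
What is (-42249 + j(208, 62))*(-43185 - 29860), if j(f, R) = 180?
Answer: 3072930105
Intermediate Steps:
(-42249 + j(208, 62))*(-43185 - 29860) = (-42249 + 180)*(-43185 - 29860) = -42069*(-73045) = 3072930105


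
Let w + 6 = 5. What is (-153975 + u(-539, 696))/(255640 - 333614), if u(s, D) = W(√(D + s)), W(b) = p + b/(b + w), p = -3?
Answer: 24020411/12163944 - √157/12163944 ≈ 1.9747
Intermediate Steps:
w = -1 (w = -6 + 5 = -1)
W(b) = -3 + b/(-1 + b) (W(b) = -3 + b/(b - 1) = -3 + b/(-1 + b))
u(s, D) = (3 - 2*√(D + s))/(-1 + √(D + s))
(-153975 + u(-539, 696))/(255640 - 333614) = (-153975 + (3 - 2*√(696 - 539))/(-1 + √(696 - 539)))/(255640 - 333614) = (-153975 + (3 - 2*√157)/(-1 + √157))/(-77974) = (-153975 + (3 - 2*√157)/(-1 + √157))*(-1/77974) = 153975/77974 - (3 - 2*√157)/(77974*(-1 + √157))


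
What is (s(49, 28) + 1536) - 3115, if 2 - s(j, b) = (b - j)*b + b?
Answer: -1017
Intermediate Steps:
s(j, b) = 2 - b - b*(b - j) (s(j, b) = 2 - ((b - j)*b + b) = 2 - (b*(b - j) + b) = 2 - (b + b*(b - j)) = 2 + (-b - b*(b - j)) = 2 - b - b*(b - j))
(s(49, 28) + 1536) - 3115 = ((2 - 1*28 - 1*28**2 + 28*49) + 1536) - 3115 = ((2 - 28 - 1*784 + 1372) + 1536) - 3115 = ((2 - 28 - 784 + 1372) + 1536) - 3115 = (562 + 1536) - 3115 = 2098 - 3115 = -1017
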